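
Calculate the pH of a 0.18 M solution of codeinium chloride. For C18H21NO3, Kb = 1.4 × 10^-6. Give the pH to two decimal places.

pH = 4.45

C18H22NO3+ is the conjugate acid of the weak base C18H21NO3.
Ka = Kw/Kb = 1.0×10^-14 / 1.4 × 10^-6 = 7.14 × 10^-9
Ka = x²/(0.18 − x) = 7.14 × 10^-9
Neglecting x in the denominator: x = √(7.14 × 10^-9 × 0.18) = 3.58 × 10^-5 M
pH = −log(3.58 × 10^-5) = 4.45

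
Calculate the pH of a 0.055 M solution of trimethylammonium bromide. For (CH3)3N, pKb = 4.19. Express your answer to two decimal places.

(CH3)3NH+ is the conjugate acid of the weak base (CH3)3N.
Kb = 10^(−4.19) = 6.46 × 10^-5
Ka = Kw/Kb = 1.0×10^-14 / 6.46 × 10^-5 = 1.55 × 10^-10
From the ICE table, Ka = [H+]²/(0.055 − [H+]) = 1.55 × 10^-10.
Since Ka ≪ C₀, [H+] ≈ √(Ka·C₀) = 2.92 × 10^-6 M.
Check: 0.0053% ionized — well under 5%, approximation valid.
pH = −log[H+] = −log(2.92 × 10^-6) = 5.53

pH = 5.53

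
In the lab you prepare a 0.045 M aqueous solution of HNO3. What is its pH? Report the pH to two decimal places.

HNO3 is a strong acid and dissociates completely, so [H+] = 0.045 M.
pH = -log(0.045) = 1.35

pH = 1.35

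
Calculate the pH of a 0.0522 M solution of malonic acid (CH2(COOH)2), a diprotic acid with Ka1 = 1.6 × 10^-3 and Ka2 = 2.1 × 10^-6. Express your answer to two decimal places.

pH = 2.08

Ka1 ≫ Ka2, so treat the first dissociation as the only significant source of H+.
Ka1 = x²/(0.0522 − x) = 1.6 × 10^-3
Solving the quadratic: x = (−Ka1 + √(Ka1² + 4·Ka1·C₀))/2 = 8.37 × 10^-3 M
pH = −log(8.37 × 10^-3) = 2.08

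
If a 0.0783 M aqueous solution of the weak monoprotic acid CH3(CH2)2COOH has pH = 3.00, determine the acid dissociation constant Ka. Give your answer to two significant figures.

[H+] = 10^(-3.00) = 1.00 × 10^-3 M
At equilibrium [HA] = 0.0783 − 1.00 × 10^-3 = 7.73 × 10^-2 M
Ka = [H+][A-]/[HA] = (1.00 × 10^-3)² / 7.73 × 10^-2 = 1.3 × 10^-5

Ka = 1.3 × 10^-5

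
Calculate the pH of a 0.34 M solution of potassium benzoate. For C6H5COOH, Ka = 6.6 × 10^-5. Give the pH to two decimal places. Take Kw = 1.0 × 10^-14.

C6H5COO- is the conjugate base of the weak acid C6H5COOH.
Kb = Kw/Ka = 1.0×10^-14 / 6.6 × 10^-5 = 1.52 × 10^-10
Kb = [OH-]²/(0.34 − [OH-]) = 1.52 × 10^-10
Neglecting [OH-] in the denominator: [OH-] = √(1.52 × 10^-10 × 0.34) = 7.19 × 10^-6 M
Check: 0.0021% ionized — well under 5%, approximation valid.
pOH = −log(7.19 × 10^-6) = 5.14; pH = 14.00 − 5.14 = 8.86

pH = 8.86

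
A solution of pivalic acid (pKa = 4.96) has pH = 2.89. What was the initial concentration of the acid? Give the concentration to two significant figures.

[H+] = 10^(-2.89) = 1.29 × 10^-3 M = x
Ka = 10^(−4.96) = 1.10 × 10^-5
Ka = x²/(C₀ − x) ⇒ C₀ = x + x²/Ka
C₀ = 1.29 × 10^-3 + (1.29 × 10^-3)²/(1.10 × 10^-5) = 1.53 × 10^-1 M

C₀ = 1.5 × 10^-1 M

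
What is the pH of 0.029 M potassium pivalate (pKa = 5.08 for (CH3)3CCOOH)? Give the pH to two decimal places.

(CH3)3CCOO- is the conjugate base of the weak acid (CH3)3CCOOH.
Ka = 10^(−5.08) = 8.32 × 10^-6
Kb = Kw/Ka = 1.0×10^-14 / 8.32 × 10^-6 = 1.20 × 10^-9
From the ICE table, Kb = [OH-]²/(0.029 − [OH-]) = 1.20 × 10^-9.
Assume [OH-] ≪ 0.029: [OH-] ≈ √(1.20 × 10^-9 × 0.029) = 5.90 × 10^-6 M
Check: 0.02% ionized — well under 5%, approximation valid.
pOH = 5.23, so pH = 14.00 − pOH = 8.77

pH = 8.77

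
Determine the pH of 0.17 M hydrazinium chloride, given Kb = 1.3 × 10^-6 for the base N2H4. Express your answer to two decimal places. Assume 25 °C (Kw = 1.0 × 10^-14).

N2H5+ is the conjugate acid of the weak base N2H4.
Ka = Kw/Kb = 1.0×10^-14 / 1.3 × 10^-6 = 7.69 × 10^-9
From the ICE table, Ka = [H+]²/(0.17 − [H+]) = 7.69 × 10^-9.
Assume [H+] ≪ 0.17: [H+] ≈ √(7.69 × 10^-9 × 0.17) = 3.62 × 10^-5 M
pH = −log(3.62 × 10^-5) = 4.44

pH = 4.44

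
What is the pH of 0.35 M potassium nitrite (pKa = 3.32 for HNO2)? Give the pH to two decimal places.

pH = 8.43

NO2- is the conjugate base of the weak acid HNO2.
Ka = 10^(−3.32) = 4.79 × 10^-4
Kb = Kw/Ka = 1.0×10^-14 / 4.79 × 10^-4 = 2.09 × 10^-11
Kb = x²/(0.35 − x) = 2.09 × 10^-11
Neglecting x in the denominator: x = √(2.09 × 10^-11 × 0.35) = 2.70 × 10^-6 M
(x/C₀ = 0.00077% < 5%, so the approximation holds.)
pOH = −log(2.70 × 10^-6) = 5.57; pH = 14.00 − 5.57 = 8.43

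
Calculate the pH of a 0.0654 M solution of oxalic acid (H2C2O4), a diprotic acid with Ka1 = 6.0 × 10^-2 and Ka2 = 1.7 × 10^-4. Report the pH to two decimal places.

pH = 1.40

Since Ka1 ≫ Ka2, the first ionization dominates [H+].
Ka1 = x²/(0.0654 − x) = 6.0 × 10^-2
Solving the quadratic: x = (−Ka1 + √(Ka1² + 4·Ka1·C₀))/2 = 3.95 × 10^-2 M
pH = −log(3.95 × 10^-2) = 1.40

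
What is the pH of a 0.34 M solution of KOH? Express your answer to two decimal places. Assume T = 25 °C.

pH = 13.53

KOH is a strong base; [OH-] = 0.34 M.
pOH = -log(0.34) = 0.47
pH = 14.00 - 0.47 = 13.53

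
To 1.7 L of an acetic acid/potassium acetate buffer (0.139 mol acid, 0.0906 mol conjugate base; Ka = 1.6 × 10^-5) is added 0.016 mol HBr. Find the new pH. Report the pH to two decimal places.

pH = 4.48

After neutralization: n(CH3COOH) = 0.155 mol, n(CH3COO-) = 0.0746 mol.
pKa = −log(1.6 × 10^-5) = 4.796
pH = pKa + log([A⁻]/[HA]) = 4.796 + log(0.0746/0.155) = 4.796 -0.318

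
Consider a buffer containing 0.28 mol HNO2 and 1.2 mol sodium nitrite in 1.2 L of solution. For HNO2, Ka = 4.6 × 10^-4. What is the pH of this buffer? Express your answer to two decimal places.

pKa = −log(4.6 × 10^-4) = 3.337
pH = pKa + log([A⁻]/[HA]) = 3.337 + log(1.2/0.28)
pH = 3.337 + (+0.632) = 3.97

pH = 3.97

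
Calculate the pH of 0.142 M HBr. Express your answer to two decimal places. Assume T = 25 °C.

pH = 0.85

HBr is a strong acid and dissociates completely, so [H+] = 0.142 M.
pH = -log(0.142) = 0.85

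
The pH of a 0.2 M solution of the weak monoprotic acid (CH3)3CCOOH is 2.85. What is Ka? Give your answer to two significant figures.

[H+] = 10^(-2.85) = 1.41 × 10^-3 M
At equilibrium [HA] = 0.2 − 1.41 × 10^-3 = 1.99 × 10^-1 M
Ka = [H+][A-]/[HA] = (1.41 × 10^-3)² / 1.99 × 10^-1 = 1.0 × 10^-5

Ka = 1.0 × 10^-5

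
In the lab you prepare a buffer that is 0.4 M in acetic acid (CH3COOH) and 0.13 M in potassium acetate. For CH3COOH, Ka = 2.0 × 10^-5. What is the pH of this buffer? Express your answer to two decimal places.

pH = 4.21

pKa = −log(2.0 × 10^-5) = 4.699
pH = pKa + log([A⁻]/[HA]) = 4.699 + log(0.13/0.4)
pH = 4.699 + (-0.488) = 4.21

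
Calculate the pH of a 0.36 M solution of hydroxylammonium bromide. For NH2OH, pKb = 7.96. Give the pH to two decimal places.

NH3OH+ is the conjugate acid of the weak base NH2OH.
Kb = 10^(−7.96) = 1.10 × 10^-8
Ka = Kw/Kb = 1.0×10^-14 / 1.10 × 10^-8 = 9.09 × 10^-7
From the ICE table, Ka = [H+]²/(0.36 − [H+]) = 9.09 × 10^-7.
Neglecting [H+] in the denominator: [H+] = √(9.09 × 10^-7 × 0.36) = 5.72 × 10^-4 M
pH = −log[H+] = −log(5.72 × 10^-4) = 3.24

pH = 3.24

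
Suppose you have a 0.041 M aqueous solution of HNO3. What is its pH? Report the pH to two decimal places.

pH = 1.39

HNO3 is a strong acid and dissociates completely, so [H+] = 0.041 M.
pH = -log(0.041) = 1.39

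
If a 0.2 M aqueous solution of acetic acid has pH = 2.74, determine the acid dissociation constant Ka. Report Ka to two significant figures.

[H+] = 10^(-2.74) = 1.82 × 10^-3 M
At equilibrium [HA] = 0.2 − 1.82 × 10^-3 = 1.98 × 10^-1 M
Ka = [H+][A-]/[HA] = (1.82 × 10^-3)² / 1.98 × 10^-1 = 1.7 × 10^-5

Ka = 1.7 × 10^-5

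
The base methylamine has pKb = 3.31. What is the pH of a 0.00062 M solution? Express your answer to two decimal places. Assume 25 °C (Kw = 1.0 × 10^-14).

CH3NH2 + H2O ⇌ CH3NH3+ + OH-
Kb = 10^(−3.31) = 4.90 × 10^-4
Kb = x²/(0.00062 − x) = 4.90 × 10^-4
x is not negligible relative to C₀; solve x² + 0.00049·x − 3.04e-07 = 0.
x = [−0.00049 + √(0.00049² + 1.22e-06)]/2 = 3.58 × 10^-4 M
pOH = −log(3.58 × 10^-4) = 3.45; pH = 14.00 − 3.45 = 10.55

pH = 10.55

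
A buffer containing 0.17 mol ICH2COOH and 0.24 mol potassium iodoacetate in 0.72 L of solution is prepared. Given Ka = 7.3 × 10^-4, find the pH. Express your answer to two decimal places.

pH = 3.29

pKa = −log(7.3 × 10^-4) = 3.137
Henderson–Hasselbalch: pH = pKa + log([ICH2COO-]/[ICH2COOH]) = 3.137 + log(0.24/0.17)
pH = 3.137 + (+0.150) = 3.29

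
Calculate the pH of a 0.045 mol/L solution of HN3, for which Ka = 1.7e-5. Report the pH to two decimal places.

HN3 ⇌ N3- + H+
From the ICE table, Ka = [H+]²/(0.045 − [H+]) = 1.7 × 10^-5.
Neglecting [H+] in the denominator: [H+] = √(1.7 × 10^-5 × 0.045) = 8.75 × 10^-4 M
([H+]/C₀ = 1.9% < 5%, so the approximation holds.)
pH = −log[H+] = −log(8.75 × 10^-4) = 3.06

pH = 3.06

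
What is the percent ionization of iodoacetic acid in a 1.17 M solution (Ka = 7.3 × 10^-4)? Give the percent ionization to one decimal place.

2.5%

ICH2COOH ⇌ ICH2COO- + H+; let x = [H+] at equilibrium.
x ≈ √(Ka·C₀) = √(7.3 × 10^-4 × 1.17) = 2.92 × 10^-2 M
Fraction ionized = 2.92 × 10^-2 / 1.17 = 0.0250 → 2.5%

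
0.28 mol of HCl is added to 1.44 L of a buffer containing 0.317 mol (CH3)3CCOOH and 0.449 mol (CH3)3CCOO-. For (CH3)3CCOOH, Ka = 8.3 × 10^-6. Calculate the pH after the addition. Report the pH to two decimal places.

Added H+ converts (CH3)3CCOO- to (CH3)3CCOOH: (CH3)3CCOOH → 0.597 mol, (CH3)3CCOO- → 0.169 mol.
pKa = −log(8.3 × 10^-6) = 5.081
pH = pKa + log(n_(CH3)3CCOO-/n_(CH3)3CCOOH) = 5.081 + log(0.169/0.597) = 5.081 + (-0.548)

pH = 4.53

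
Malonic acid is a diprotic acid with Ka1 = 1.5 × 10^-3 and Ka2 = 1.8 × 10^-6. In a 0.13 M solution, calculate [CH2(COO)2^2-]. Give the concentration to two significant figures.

First ionization gives [H+] ≈ [CH2(COOH)COO-] = 1.32 × 10^-2 M.
Second step: Ka2 = [H+][CH2(COO)2^2-]/[CH2(COOH)COO-] ≈ [CH2(COO)2^2-] (since [H+] ≈ [CH2(COOH)COO-]).
So [CH2(COO)2^2-] ≈ Ka2.

1.8 × 10^-6 M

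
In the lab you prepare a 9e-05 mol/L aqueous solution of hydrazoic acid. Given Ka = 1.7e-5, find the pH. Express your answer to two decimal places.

pH = 4.50

HN3 ⇌ N3- + H+
Ka = x²/(9e-05 − x) = 1.7 × 10^-5
Here C₀/Ka ≈ 5.29, so the small-x approximation fails. Use the quadratic:
x = (−Ka + √(Ka² + 4·Ka·C₀))/2 = 3.15 × 10^-5 M
pH = −log[H+] = −log(3.15 × 10^-5) = 4.50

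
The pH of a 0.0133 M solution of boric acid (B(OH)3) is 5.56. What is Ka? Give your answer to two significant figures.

Ka = 5.7 × 10^-10

[H+] = 10^(-5.56) = 2.75 × 10^-6 M
At equilibrium [HA] = 0.0133 − 2.75 × 10^-6 = 1.33 × 10^-2 M
Ka = [H+][A-]/[HA] = (2.75 × 10^-6)² / 1.33 × 10^-2 = 5.7 × 10^-10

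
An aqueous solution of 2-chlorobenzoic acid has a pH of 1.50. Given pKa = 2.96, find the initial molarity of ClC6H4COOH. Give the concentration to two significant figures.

C₀ = 9.4 × 10^-1 M

[H+] = 10^(-1.50) = 3.16 × 10^-2 M = x
Ka = 10^(−2.96) = 1.10 × 10^-3
Ka = x²/(C₀ − x) ⇒ C₀ = x + x²/Ka
C₀ = 3.16 × 10^-2 + (3.16 × 10^-2)²/(1.10 × 10^-3) = 9.39 × 10^-1 M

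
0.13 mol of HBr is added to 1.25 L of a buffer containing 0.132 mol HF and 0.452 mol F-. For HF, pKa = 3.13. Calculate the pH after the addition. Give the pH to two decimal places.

pH = 3.22

After neutralization: n(HF) = 0.262 mol, n(F-) = 0.322 mol.
pH = pKa + log(n_F-/n_HF) = 3.13 + log(0.322/0.262) = 3.13 + (+0.090)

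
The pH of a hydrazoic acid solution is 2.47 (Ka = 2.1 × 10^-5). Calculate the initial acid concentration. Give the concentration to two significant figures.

C₀ = 5.5 × 10^-1 M

[H+] = 10^(-2.47) = 3.39 × 10^-3 M = x
Ka = x²/(C₀ − x) ⇒ C₀ = x + x²/Ka
C₀ = 3.39 × 10^-3 + (3.39 × 10^-3)²/(2.1 × 10^-5) = 5.51 × 10^-1 M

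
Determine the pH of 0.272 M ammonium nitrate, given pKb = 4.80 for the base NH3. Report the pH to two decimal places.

pH = 4.88

NH4+ is the conjugate acid of the weak base NH3.
Kb = 10^(−4.80) = 1.58 × 10^-5
Ka = Kw/Kb = 1.0×10^-14 / 1.58 × 10^-5 = 6.33 × 10^-10
Let x = [H+] at equilibrium. Ka = x²/(0.272 − x).
Neglecting x in the denominator: x = √(6.33 × 10^-10 × 0.272) = 1.31 × 10^-5 M
pH = −log(1.31 × 10^-5) = 4.88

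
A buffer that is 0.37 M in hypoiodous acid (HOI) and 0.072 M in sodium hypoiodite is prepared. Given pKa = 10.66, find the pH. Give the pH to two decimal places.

pH = 9.95

pH = pKa + log([A⁻]/[HA]) = 10.66 + log(0.072/0.37)
pH = 10.66 + (-0.711) = 9.95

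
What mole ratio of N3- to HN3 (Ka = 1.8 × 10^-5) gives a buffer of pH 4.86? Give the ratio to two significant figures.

ratio = 1.3

pKa = -log(1.8 × 10^-5) = 4.745
pH = pKa + log(r) ⇒ log(r) = 4.86 − 4.745 = +0.115
r = [N3-]/[HN3] = 10^(+0.115) = 1.3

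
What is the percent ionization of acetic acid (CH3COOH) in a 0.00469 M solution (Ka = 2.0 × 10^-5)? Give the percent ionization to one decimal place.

CH3COOH ⇌ CH3COO- + H+; let x = [H+] at equilibrium.
Solve x² + 2e-05x − 9.38e-08 = 0 → x = 2.96 × 10^-4 M
% ionization = x/C₀ × 100% = 2.96 × 10^-4/0.00469 × 100% = 6.3%

6.3%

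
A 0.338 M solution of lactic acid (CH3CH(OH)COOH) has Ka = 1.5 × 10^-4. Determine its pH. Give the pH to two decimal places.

CH3CH(OH)COOH ⇌ CH3CH(OH)COO- + H+
From the ICE table, Ka = x²/(0.338 − x) = 1.5 × 10^-4.
Assume x ≪ 0.338: x ≈ √(1.5 × 10^-4 × 0.338) = 7.12 × 10^-3 M
pH = −log[H+] = −log(7.12 × 10^-3) = 2.15

pH = 2.15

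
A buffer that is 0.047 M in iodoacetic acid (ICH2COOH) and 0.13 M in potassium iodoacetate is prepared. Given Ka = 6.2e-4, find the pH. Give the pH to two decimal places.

pH = 3.65

pKa = −log(6.2 × 10^-4) = 3.208
pH = pKa + log([A⁻]/[HA]) = 3.208 + log(0.13/0.047)
pH = 3.208 + (+0.442) = 3.65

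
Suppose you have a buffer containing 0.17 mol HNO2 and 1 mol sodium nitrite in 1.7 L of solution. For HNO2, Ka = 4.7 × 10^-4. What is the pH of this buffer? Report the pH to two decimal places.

pH = 4.10

pKa = −log(4.7 × 10^-4) = 3.328
Using pH = pKa + log([base]/[acid]) with [base]/[acid] = 1/0.17:
pH = 3.328 + (+0.770) = 4.10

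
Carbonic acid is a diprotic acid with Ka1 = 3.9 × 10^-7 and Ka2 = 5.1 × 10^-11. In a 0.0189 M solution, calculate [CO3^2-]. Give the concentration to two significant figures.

First ionization gives [H+] ≈ [HCO3-] = 8.59 × 10^-5 M.
Second step: Ka2 = [H+][CO3^2-]/[HCO3-] ≈ [CO3^2-] (since [H+] ≈ [HCO3-]).
So [CO3^2-] ≈ Ka2.

5.1 × 10^-11 M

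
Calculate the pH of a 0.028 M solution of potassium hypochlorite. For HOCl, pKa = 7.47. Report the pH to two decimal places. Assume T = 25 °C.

pH = 9.96

OCl- is the conjugate base of the weak acid HOCl.
Ka = 10^(−7.47) = 3.39 × 10^-8
Kb = Kw/Ka = 1.0×10^-14 / 3.39 × 10^-8 = 2.95 × 10^-7
From the ICE table, Kb = [OH-]²/(0.028 − [OH-]) = 2.95 × 10^-7.
Neglecting [OH-] in the denominator: [OH-] = √(2.95 × 10^-7 × 0.028) = 9.09 × 10^-5 M
pOH = 4.04, so pH = 14.00 − pOH = 9.96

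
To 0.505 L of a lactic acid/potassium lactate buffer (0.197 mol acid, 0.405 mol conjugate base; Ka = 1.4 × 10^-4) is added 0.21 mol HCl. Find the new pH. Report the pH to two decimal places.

After neutralization: n(CH3CH(OH)COOH) = 0.407 mol, n(CH3CH(OH)COO-) = 0.195 mol.
pKa = −log(1.4 × 10^-4) = 3.854
pH = pKa + log(n_CH3CH(OH)COO-/n_CH3CH(OH)COOH) = 3.854 + log(0.195/0.407) = 3.854 + (-0.320)

pH = 3.53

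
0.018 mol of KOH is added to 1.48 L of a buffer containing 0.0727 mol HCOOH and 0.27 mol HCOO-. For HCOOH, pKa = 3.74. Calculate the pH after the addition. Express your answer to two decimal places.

pH = 4.46

After neutralization: n(HCOOH) = 0.0547 mol, n(HCOO-) = 0.288 mol.
Henderson–Hasselbalch with mole ratio 0.288/0.0547: pH = 3.74 + (+0.721)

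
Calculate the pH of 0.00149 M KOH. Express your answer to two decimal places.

KOH is a strong base; [OH-] = 0.00149 M.
pOH = -log(0.00149) = 2.83
pH = 14.00 - 2.83 = 11.17

pH = 11.17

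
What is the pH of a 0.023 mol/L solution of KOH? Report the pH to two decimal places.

pH = 12.36

KOH is a strong base; [OH-] = 0.023 M.
pOH = -log(0.023) = 1.64
pH = 14.00 - 1.64 = 12.36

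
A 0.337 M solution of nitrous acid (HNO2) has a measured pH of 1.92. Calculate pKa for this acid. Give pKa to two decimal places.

[H+] = 10^(-1.92) = 1.20 × 10^-2 M
At equilibrium [HA] = 0.337 − 1.20 × 10^-2 = 3.25 × 10^-1 M
Ka = [H+][A-]/[HA] = (1.20 × 10^-2)² / 3.25 × 10^-1 = 4.43 × 10^-4
pKa = -log(4.43 × 10^-4) = 3.35

pKa = 3.35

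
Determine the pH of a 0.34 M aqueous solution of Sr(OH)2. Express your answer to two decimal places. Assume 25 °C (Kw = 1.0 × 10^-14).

Sr(OH)2 is a strong base (each formula unit releases 2 OH-); [OH-] = 0.68 M.
pOH = -log(0.68) = 0.17
pH = 14.00 - 0.17 = 13.83

pH = 13.83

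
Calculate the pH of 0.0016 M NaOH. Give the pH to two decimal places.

pH = 11.20

NaOH is a strong base; [OH-] = 0.0016 M.
pOH = -log(0.0016) = 2.80
pH = 14.00 - 2.80 = 11.20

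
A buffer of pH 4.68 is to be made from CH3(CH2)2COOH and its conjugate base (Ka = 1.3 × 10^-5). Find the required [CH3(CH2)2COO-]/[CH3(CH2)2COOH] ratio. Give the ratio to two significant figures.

ratio = 0.62

pKa = -log(1.3 × 10^-5) = 4.886
pH = pKa + log(r) ⇒ log(r) = 4.68 − 4.886 = -0.206
r = [CH3(CH2)2COO-]/[CH3(CH2)2COOH] = 10^(-0.206) = 0.622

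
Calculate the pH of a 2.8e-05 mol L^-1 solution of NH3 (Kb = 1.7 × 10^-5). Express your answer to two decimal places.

NH3 + H2O ⇌ NH4+ + OH-
From the ICE table, Kb = x²/(2.8e-05 − x) = 1.7 × 10^-5.
The 5% rule fails; solving x² + Kb·x − Kb·C₀ = 0 exactly:
x = [−1.7e-05 + √(1.7e-05² + 1.9e-09)]/2 = 1.49 × 10^-5 M
pOH = 4.83, so pH = 14.00 − pOH = 9.17

pH = 9.17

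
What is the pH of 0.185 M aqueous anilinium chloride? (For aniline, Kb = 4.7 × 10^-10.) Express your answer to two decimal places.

pH = 2.70

C6H5NH3+ is the conjugate acid of the weak base C6H5NH2.
Ka = Kw/Kb = 1.0×10^-14 / 4.7 × 10^-10 = 2.13 × 10^-5
Ka = [H+]²/(0.185 − [H+]) = 2.13 × 10^-5
Assume [H+] ≪ 0.185: [H+] ≈ √(2.13 × 10^-5 × 0.185) = 1.99 × 10^-3 M
([H+]/C₀ = 1.1% < 5%, so the approximation holds.)
pH = −log(1.99 × 10^-3) = 2.70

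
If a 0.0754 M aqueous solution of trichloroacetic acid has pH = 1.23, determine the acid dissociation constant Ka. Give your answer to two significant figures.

[H+] = 10^(-1.23) = 5.89 × 10^-2 M
At equilibrium [HA] = 0.0754 − 5.89 × 10^-2 = 1.65 × 10^-2 M
Ka = [H+][A-]/[HA] = (5.89 × 10^-2)² / 1.65 × 10^-2 = 2.1 × 10^-1

Ka = 2.1 × 10^-1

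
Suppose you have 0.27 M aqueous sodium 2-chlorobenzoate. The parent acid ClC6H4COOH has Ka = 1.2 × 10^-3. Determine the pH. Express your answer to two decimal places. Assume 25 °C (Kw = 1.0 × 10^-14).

ClC6H4COO- is the conjugate base of the weak acid ClC6H4COOH.
Kb = Kw/Ka = 1.0×10^-14 / 1.2 × 10^-3 = 8.33 × 10^-12
Kb = x²/(0.27 − x) = 8.33 × 10^-12
Neglecting x in the denominator: x = √(8.33 × 10^-12 × 0.27) = 1.50 × 10^-6 M
(x/C₀ = 0.00056% < 5%, so the approximation holds.)
pOH = −log(1.50 × 10^-6) = 5.82; pH = 14.00 − 5.82 = 8.18

pH = 8.18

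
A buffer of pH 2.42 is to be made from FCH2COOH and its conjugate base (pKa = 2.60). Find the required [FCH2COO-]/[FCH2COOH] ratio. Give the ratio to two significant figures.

ratio = 0.66

pH = pKa + log(r) ⇒ log(r) = 2.42 − 2.60 = -0.18
r = [FCH2COO-]/[FCH2COOH] = 10^(-0.18) = 0.661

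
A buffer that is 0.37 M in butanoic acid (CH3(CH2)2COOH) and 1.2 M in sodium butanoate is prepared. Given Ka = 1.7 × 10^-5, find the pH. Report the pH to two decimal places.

pKa = −log(1.7 × 10^-5) = 4.770
Using pH = pKa + log([base]/[acid]) with [base]/[acid] = 1.2/0.37:
pH = 4.770 + (+0.511) = 5.28

pH = 5.28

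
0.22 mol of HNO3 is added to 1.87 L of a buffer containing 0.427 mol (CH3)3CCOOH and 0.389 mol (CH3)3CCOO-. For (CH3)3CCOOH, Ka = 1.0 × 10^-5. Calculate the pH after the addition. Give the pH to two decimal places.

After neutralization: n((CH3)3CCOOH) = 0.647 mol, n((CH3)3CCOO-) = 0.169 mol.
pKa = −log(1.0 × 10^-5) = 5.000
pH = pKa + log([A⁻]/[HA]) = 5.000 + log(0.169/0.647) = 5.000 -0.583

pH = 4.42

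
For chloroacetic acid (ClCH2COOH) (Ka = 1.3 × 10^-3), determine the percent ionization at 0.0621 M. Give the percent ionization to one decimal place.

13.5%

ClCH2COOH ⇌ ClCH2COO- + H+; let x = [H+] at equilibrium.
Solve x² + 0.0013x − 8.07e-05 = 0 → x = 8.36 × 10^-3 M
% ionization = x/C₀ × 100% = 8.36 × 10^-3/0.0621 × 100% = 13.5%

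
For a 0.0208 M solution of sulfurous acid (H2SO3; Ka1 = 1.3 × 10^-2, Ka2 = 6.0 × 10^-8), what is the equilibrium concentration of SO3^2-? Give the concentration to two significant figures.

First ionization gives [H+] ≈ [HSO3-] = 1.12 × 10^-2 M.
Second step: Ka2 = [H+][SO3^2-]/[HSO3-] ≈ [SO3^2-] (since [H+] ≈ [HSO3-]).
So [SO3^2-] ≈ Ka2.

6.0 × 10^-8 M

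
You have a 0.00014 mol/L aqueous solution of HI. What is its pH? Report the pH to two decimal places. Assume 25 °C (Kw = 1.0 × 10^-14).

HI is a strong acid and dissociates completely, so [H+] = 0.00014 M.
pH = -log(0.00014) = 3.85

pH = 3.85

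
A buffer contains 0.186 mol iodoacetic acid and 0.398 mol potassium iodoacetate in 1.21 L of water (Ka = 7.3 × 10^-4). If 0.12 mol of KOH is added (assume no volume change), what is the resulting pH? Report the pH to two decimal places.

After neutralization: n(ICH2COOH) = 0.066 mol, n(ICH2COO-) = 0.518 mol.
pKa = −log(7.3 × 10^-4) = 3.137
pH = pKa + log(n_ICH2COO-/n_ICH2COOH) = 3.137 + log(0.518/0.066) = 3.137 + (+0.895)

pH = 4.03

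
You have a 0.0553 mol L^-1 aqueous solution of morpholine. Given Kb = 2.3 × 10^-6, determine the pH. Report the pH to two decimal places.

C4H8ONH + H2O ⇌ C4H8ONH2+ + OH-
Kb = [OH-]²/(0.0553 − [OH-]) = 2.3 × 10^-6
Assume [OH-] ≪ 0.0553: [OH-] ≈ √(2.3 × 10^-6 × 0.0553) = 3.57 × 10^-4 M
Check: 0.64% ionized — well under 5%, approximation valid.
pOH = −log(3.57 × 10^-4) = 3.45; pH = 14.00 − 3.45 = 10.55

pH = 10.55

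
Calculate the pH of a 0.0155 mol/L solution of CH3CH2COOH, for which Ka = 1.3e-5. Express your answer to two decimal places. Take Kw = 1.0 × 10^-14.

CH3CH2COOH ⇌ CH3CH2COO- + H+
From the ICE table, Ka = [H+]²/(0.0155 − [H+]) = 1.3 × 10^-5.
Since Ka ≪ C₀, [H+] ≈ √(Ka·C₀) = 4.49 × 10^-4 M.
([H+]/C₀ = 2.9% < 5%, so the approximation holds.)
pH = −log(4.49 × 10^-4) = 3.35

pH = 3.35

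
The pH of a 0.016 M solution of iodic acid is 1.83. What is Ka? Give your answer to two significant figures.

[H+] = 10^(-1.83) = 1.48 × 10^-2 M
At equilibrium [HA] = 0.016 − 1.48 × 10^-2 = 1.20 × 10^-3 M
Ka = [H+][A-]/[HA] = (1.48 × 10^-2)² / 1.20 × 10^-3 = 1.8 × 10^-1

Ka = 1.8 × 10^-1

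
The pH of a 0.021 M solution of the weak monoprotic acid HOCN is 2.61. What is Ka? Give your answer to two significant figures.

Ka = 3.2 × 10^-4

[H+] = 10^(-2.61) = 2.45 × 10^-3 M
At equilibrium [HA] = 0.021 − 2.45 × 10^-3 = 1.86 × 10^-2 M
Ka = [H+][A-]/[HA] = (2.45 × 10^-3)² / 1.86 × 10^-2 = 3.2 × 10^-4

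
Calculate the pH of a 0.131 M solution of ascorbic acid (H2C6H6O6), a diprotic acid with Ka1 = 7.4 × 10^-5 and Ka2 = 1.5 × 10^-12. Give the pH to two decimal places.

pH = 2.51

Since Ka1 ≫ Ka2, the first ionization dominates [H+].
Ka1 = x²/(0.131 − x) = 7.4 × 10^-5
x ≈ √(7.4 × 10^-5 × 0.131) = 3.11 × 10^-3 M
pH = −log(3.11 × 10^-3) = 2.51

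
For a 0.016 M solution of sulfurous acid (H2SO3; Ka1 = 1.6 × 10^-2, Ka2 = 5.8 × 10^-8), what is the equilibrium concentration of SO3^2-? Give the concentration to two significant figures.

First ionization gives [H+] ≈ [HSO3-] = 9.89 × 10^-3 M.
Second step: Ka2 = [H+][SO3^2-]/[HSO3-] ≈ [SO3^2-] (since [H+] ≈ [HSO3-]).
So [SO3^2-] ≈ Ka2.

5.8 × 10^-8 M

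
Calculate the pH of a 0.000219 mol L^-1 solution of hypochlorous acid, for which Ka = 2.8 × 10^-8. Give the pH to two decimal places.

pH = 5.61

HOCl ⇌ OCl- + H+
From the ICE table, Ka = x²/(0.000219 − x) = 2.8 × 10^-8.
Assume x ≪ 0.000219: x ≈ √(2.8 × 10^-8 × 0.000219) = 2.48 × 10^-6 M
pH = −log(2.48 × 10^-6) = 5.61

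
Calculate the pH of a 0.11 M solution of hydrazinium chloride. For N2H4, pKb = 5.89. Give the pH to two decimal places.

pH = 4.53

N2H5+ is the conjugate acid of the weak base N2H4.
Kb = 10^(−5.89) = 1.29 × 10^-6
Ka = Kw/Kb = 1.0×10^-14 / 1.29 × 10^-6 = 7.75 × 10^-9
Ka = x²/(0.11 − x) = 7.75 × 10^-9
Since Ka ≪ C₀, x ≈ √(Ka·C₀) = 2.92 × 10^-5 M.
(x/C₀ = 0.027% < 5%, so the approximation holds.)
pH = −log[H+] = −log(2.92 × 10^-5) = 4.53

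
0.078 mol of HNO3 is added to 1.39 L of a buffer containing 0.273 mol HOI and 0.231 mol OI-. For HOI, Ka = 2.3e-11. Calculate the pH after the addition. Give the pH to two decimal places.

pH = 10.28

Added H+ converts OI- to HOI: HOI → 0.351 mol, OI- → 0.153 mol.
pKa = −log(2.3 × 10^-11) = 10.638
Henderson–Hasselbalch with mole ratio 0.153/0.351: pH = 10.638 + (-0.361)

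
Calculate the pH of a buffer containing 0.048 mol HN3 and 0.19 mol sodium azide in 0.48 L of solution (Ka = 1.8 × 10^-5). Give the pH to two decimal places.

pH = 5.34

pKa = −log(1.8 × 10^-5) = 4.745
pH = pKa + log([A⁻]/[HA]) = 4.745 + log(0.19/0.048)
pH = 4.745 + (+0.598) = 5.34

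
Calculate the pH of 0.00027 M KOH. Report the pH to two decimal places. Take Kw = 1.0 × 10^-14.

pH = 10.43

KOH is a strong base; [OH-] = 0.00027 M.
pOH = -log(0.00027) = 3.57
pH = 14.00 - 3.57 = 10.43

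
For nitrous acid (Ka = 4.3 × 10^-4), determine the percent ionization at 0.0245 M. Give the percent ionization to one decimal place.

HNO2 ⇌ NO2- + H+; let x = [H+] at equilibrium.
Solve x² + 0.00043x − 1.05e-05 = 0 → x = 3.04 × 10^-3 M
Fraction ionized = 3.04 × 10^-3 / 0.0245 = 0.1241 → 12.4%

12.4%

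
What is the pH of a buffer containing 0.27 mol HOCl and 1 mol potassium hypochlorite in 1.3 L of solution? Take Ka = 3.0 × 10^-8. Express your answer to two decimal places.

pKa = −log(3.0 × 10^-8) = 7.523
Henderson–Hasselbalch: pH = pKa + log([OCl-]/[HOCl]) = 7.523 + log(1/0.27)
pH = 7.523 + (+0.569) = 8.09

pH = 8.09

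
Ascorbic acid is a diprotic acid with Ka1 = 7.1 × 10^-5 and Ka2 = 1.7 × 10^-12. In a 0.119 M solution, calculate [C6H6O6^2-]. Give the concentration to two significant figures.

1.7 × 10^-12 M

First ionization gives [H+] ≈ [HC6H6O6-] = 2.91 × 10^-3 M.
Second step: Ka2 = [H+][C6H6O6^2-]/[HC6H6O6-] ≈ [C6H6O6^2-] (since [H+] ≈ [HC6H6O6-]).
So [C6H6O6^2-] ≈ Ka2.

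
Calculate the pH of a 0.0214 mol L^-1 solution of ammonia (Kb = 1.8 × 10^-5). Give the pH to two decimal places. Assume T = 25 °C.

pH = 10.79

NH3 + H2O ⇌ NH4+ + OH-
Let x = [OH-] at equilibrium. Kb = x²/(0.0214 − x).
Neglecting x in the denominator: x = √(1.8 × 10^-5 × 0.0214) = 6.21 × 10^-4 M
Check: 2.9% ionized — well under 5%, approximation valid.
pOH = −log(6.21 × 10^-4) = 3.21; pH = 14.00 − 3.21 = 10.79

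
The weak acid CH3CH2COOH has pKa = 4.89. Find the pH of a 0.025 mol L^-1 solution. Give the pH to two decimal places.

CH3CH2COOH ⇌ CH3CH2COO- + H+
Ka = 10^(−4.89) = 1.29 × 10^-5
From the ICE table, Ka = [H+]²/(0.025 − [H+]) = 1.29 × 10^-5.
Assume [H+] ≪ 0.025: [H+] ≈ √(1.29 × 10^-5 × 0.025) = 5.68 × 10^-4 M
([H+]/C₀ = 2.3% < 5%, so the approximation holds.)
pH = −log(5.68 × 10^-4) = 3.25

pH = 3.25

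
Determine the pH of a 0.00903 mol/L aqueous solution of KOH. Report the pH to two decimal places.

pH = 11.96

KOH is a strong base; [OH-] = 0.00903 M.
pOH = -log(0.00903) = 2.04
pH = 14.00 - 2.04 = 11.96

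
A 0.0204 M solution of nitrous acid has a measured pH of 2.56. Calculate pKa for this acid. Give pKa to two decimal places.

[H+] = 10^(-2.56) = 2.75 × 10^-3 M
At equilibrium [HA] = 0.0204 − 2.75 × 10^-3 = 1.77 × 10^-2 M
Ka = [H+][A-]/[HA] = (2.75 × 10^-3)² / 1.77 × 10^-2 = 4.27 × 10^-4
pKa = -log(4.27 × 10^-4) = 3.37

pKa = 3.37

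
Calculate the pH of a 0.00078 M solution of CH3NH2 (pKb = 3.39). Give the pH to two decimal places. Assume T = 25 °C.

pH = 10.60

CH3NH2 + H2O ⇌ CH3NH3+ + OH-
Kb = 10^(−3.39) = 4.07 × 10^-4
Let x = [OH-] at equilibrium. Kb = x²/(0.00078 − x).
x is not negligible relative to C₀; solve x² + 0.000407·x − 3.17e-07 = 0.
x = [−0.000407 + √(0.000407² + 1.27e-06)]/2 = 3.96 × 10^-4 M
pOH = 3.40, so pH = 14.00 − pOH = 10.60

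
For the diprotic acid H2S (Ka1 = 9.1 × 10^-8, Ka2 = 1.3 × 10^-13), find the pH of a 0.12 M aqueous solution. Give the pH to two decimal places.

pH = 3.98

Ka1 ≫ Ka2, so treat the first dissociation as the only significant source of H+.
Ka1 = x²/(0.12 − x) = 9.1 × 10^-8
x ≈ √(9.1 × 10^-8 × 0.12) = 1.04 × 10^-4 M
pH = −log(1.04 × 10^-4) = 3.98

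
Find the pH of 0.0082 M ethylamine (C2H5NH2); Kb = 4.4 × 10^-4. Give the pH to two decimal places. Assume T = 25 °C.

pH = 11.23

C2H5NH2 + H2O ⇌ C2H5NH3+ + OH-
From the ICE table, Kb = [OH-]²/(0.0082 − [OH-]) = 4.4 × 10^-4.
[OH-] is not negligible relative to C₀; solve [OH-]² + 0.00044·[OH-] − 3.61e-06 = 0.
[OH-] = (−Kb + √(Kb² + 4·Kb·C₀))/2 = 1.69 × 10^-3 M
pOH = 2.77, so pH = 14.00 − pOH = 11.23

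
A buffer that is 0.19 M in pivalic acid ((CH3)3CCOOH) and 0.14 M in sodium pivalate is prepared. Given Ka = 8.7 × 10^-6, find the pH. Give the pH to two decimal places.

pH = 4.93

pKa = −log(8.7 × 10^-6) = 5.060
Henderson–Hasselbalch: pH = pKa + log([(CH3)3CCOO-]/[(CH3)3CCOOH]) = 5.060 + log(0.14/0.19)
pH = 5.060 + (-0.133) = 4.93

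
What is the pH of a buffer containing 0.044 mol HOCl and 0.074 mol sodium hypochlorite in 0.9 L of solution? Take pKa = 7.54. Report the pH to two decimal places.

pH = 7.77

pH = pKa + log([A⁻]/[HA]) = 7.54 + log(0.074/0.044)
pH = 7.54 + (+0.226) = 7.77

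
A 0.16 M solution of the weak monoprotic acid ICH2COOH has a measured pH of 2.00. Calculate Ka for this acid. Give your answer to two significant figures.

[H+] = 10^(-2.00) = 1.00 × 10^-2 M
At equilibrium [HA] = 0.16 − 1.00 × 10^-2 = 1.50 × 10^-1 M
Ka = [H+][A-]/[HA] = (1.00 × 10^-2)² / 1.50 × 10^-1 = 6.7 × 10^-4

Ka = 6.7 × 10^-4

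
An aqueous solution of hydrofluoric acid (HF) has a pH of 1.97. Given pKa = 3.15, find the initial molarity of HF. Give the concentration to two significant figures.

[H+] = 10^(-1.97) = 1.07 × 10^-2 M = x
Ka = 10^(−3.15) = 7.08 × 10^-4
Ka = x²/(C₀ − x) ⇒ C₀ = x + x²/Ka
C₀ = 1.07 × 10^-2 + (1.07 × 10^-2)²/(7.08 × 10^-4) = 1.72 × 10^-1 M

C₀ = 1.7 × 10^-1 M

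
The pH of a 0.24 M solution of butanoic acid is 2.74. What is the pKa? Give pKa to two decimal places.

pKa = 4.86

[H+] = 10^(-2.74) = 1.82 × 10^-3 M
At equilibrium [HA] = 0.24 − 1.82 × 10^-3 = 2.38 × 10^-1 M
Ka = [H+][A-]/[HA] = (1.82 × 10^-3)² / 2.38 × 10^-1 = 1.39 × 10^-5
pKa = -log(1.39 × 10^-5) = 4.86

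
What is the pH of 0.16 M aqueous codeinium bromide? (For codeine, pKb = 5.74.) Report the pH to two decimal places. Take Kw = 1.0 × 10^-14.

pH = 4.53

C18H22NO3+ is the conjugate acid of the weak base C18H21NO3.
Kb = 10^(−5.74) = 1.82 × 10^-6
Ka = Kw/Kb = 1.0×10^-14 / 1.82 × 10^-6 = 5.49 × 10^-9
From the ICE table, Ka = [H+]²/(0.16 − [H+]) = 5.49 × 10^-9.
Since Ka ≪ C₀, [H+] ≈ √(Ka·C₀) = 2.96 × 10^-5 M.
pH = −log(2.96 × 10^-5) = 4.53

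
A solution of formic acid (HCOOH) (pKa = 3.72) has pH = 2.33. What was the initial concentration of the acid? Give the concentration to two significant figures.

C₀ = 1.2 × 10^-1 M

[H+] = 10^(-2.33) = 4.68 × 10^-3 M = x
Ka = 10^(−3.72) = 1.91 × 10^-4
Ka = x²/(C₀ − x) ⇒ C₀ = x + x²/Ka
C₀ = 4.68 × 10^-3 + (4.68 × 10^-3)²/(1.91 × 10^-4) = 1.19 × 10^-1 M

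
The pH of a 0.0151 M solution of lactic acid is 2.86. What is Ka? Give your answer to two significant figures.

Ka = 1.4 × 10^-4

[H+] = 10^(-2.86) = 1.38 × 10^-3 M
At equilibrium [HA] = 0.0151 − 1.38 × 10^-3 = 1.37 × 10^-2 M
Ka = [H+][A-]/[HA] = (1.38 × 10^-3)² / 1.37 × 10^-2 = 1.4 × 10^-4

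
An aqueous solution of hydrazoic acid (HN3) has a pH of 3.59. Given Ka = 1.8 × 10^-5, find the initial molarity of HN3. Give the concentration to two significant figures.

[H+] = 10^(-3.59) = 2.57 × 10^-4 M = x
Ka = x²/(C₀ − x) ⇒ C₀ = x + x²/Ka
C₀ = 2.57 × 10^-4 + (2.57 × 10^-4)²/(1.8 × 10^-5) = 3.93 × 10^-3 M

C₀ = 3.9 × 10^-3 M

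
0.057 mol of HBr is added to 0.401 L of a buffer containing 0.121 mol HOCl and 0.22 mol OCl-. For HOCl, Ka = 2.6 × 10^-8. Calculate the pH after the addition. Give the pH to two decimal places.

pH = 7.55

Added H+ converts OCl- to HOCl: HOCl → 0.178 mol, OCl- → 0.163 mol.
pKa = −log(2.6 × 10^-8) = 7.585
pH = pKa + log([A⁻]/[HA]) = 7.585 + log(0.163/0.178) = 7.585 -0.038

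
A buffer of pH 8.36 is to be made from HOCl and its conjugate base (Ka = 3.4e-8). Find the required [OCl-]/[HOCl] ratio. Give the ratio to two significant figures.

pKa = -log(3.4 × 10^-8) = 7.469
pH = pKa + log(r) ⇒ log(r) = 8.36 − 7.469 = +0.891
r = [OCl-]/[HOCl] = 10^(+0.891) = 7.78

ratio = 7.8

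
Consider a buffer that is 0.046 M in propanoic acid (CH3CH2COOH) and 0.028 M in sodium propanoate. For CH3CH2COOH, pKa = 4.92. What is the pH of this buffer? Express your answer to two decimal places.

Using pH = pKa + log([base]/[acid]) with [base]/[acid] = 0.028/0.046:
pH = 4.92 + (-0.216) = 4.70

pH = 4.70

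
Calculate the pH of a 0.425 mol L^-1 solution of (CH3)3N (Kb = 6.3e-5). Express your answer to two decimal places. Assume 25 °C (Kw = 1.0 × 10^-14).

(CH3)3N + H2O ⇌ (CH3)3NH+ + OH-
Kb = [OH-]²/(0.425 − [OH-]) = 6.3 × 10^-5
Since Kb ≪ C₀, [OH-] ≈ √(Kb·C₀) = 5.17 × 10^-3 M.
Check: 1.2% ionized — well under 5%, approximation valid.
pOH = 2.29, so pH = 14.00 − pOH = 11.71

pH = 11.71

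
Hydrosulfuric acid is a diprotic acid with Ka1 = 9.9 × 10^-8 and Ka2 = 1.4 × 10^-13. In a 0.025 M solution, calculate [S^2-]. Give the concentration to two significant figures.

1.4 × 10^-13 M

First ionization gives [H+] ≈ [HS-] = 4.97 × 10^-5 M.
Second step: Ka2 = [H+][S^2-]/[HS-] ≈ [S^2-] (since [H+] ≈ [HS-]).
So [S^2-] ≈ Ka2.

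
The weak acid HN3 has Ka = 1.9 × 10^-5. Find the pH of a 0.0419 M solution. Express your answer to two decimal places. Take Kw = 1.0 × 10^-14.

HN3 ⇌ N3- + H+
Ka = [H+]²/(0.0419 − [H+]) = 1.9 × 10^-5
Neglecting [H+] in the denominator: [H+] = √(1.9 × 10^-5 × 0.0419) = 8.92 × 10^-4 M
pH = −log(8.92 × 10^-4) = 3.05

pH = 3.05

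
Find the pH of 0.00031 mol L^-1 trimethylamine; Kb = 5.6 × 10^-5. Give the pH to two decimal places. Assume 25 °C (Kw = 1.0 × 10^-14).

pH = 10.03

(CH3)3N + H2O ⇌ (CH3)3NH+ + OH-
From the ICE table, Kb = x²/(0.00031 − x) = 5.6 × 10^-5.
x is not negligible relative to C₀; solve x² + 5.6e-05·x − 1.74e-08 = 0.
x = (−Kb + √(Kb² + 4·Kb·C₀))/2 = 1.07 × 10^-4 M
pOH = −log(1.07 × 10^-4) = 3.97; pH = 14.00 − 3.97 = 10.03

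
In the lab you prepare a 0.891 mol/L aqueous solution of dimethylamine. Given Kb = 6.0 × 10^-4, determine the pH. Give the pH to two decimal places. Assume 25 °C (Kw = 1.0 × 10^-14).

pH = 12.36

(CH3)2NH + H2O ⇌ (CH3)2NH2+ + OH-
From the ICE table, Kb = x²/(0.891 − x) = 6.0 × 10^-4.
Since Kb ≪ C₀, x ≈ √(Kb·C₀) = 2.31 × 10^-2 M.
Check: 2.6% ionized — well under 5%, approximation valid.
pOH = 1.64, so pH = 14.00 − pOH = 12.36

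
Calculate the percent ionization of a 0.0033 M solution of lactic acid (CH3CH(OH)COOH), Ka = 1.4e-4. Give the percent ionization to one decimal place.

CH3CH(OH)COOH ⇌ CH3CH(OH)COO- + H+; let x = [H+] at equilibrium.
Solve x² + 0.00014x − 4.62e-07 = 0 → x = 6.13 × 10^-4 M
Fraction ionized = 6.13 × 10^-4 / 0.0033 = 0.1858 → 18.6%

18.6%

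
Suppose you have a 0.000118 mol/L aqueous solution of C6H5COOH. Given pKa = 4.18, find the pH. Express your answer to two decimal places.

pH = 4.21

C6H5COOH ⇌ C6H5COO- + H+
Ka = 10^(−4.18) = 6.61 × 10^-5
Ka = [H+]²/(0.000118 − [H+]) = 6.61 × 10^-5
[H+] is not negligible relative to C₀; solve [H+]² + 6.61e-05·[H+] − 7.8e-09 = 0.
[H+] = (−Ka + √(Ka² + 4·Ka·C₀))/2 = 6.12 × 10^-5 M
pH = −log[H+] = −log(6.12 × 10^-5) = 4.21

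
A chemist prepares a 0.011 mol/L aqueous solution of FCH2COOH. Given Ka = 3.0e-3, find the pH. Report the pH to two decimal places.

pH = 2.35

FCH2COOH ⇌ FCH2COO- + H+
Let x = [H+] at equilibrium. Ka = x²/(0.011 − x).
The 5% rule fails; solving x² + Ka·x − Ka·C₀ = 0 exactly:
x = [−0.003 + √(0.003² + 0.000132)]/2 = 4.44 × 10^-3 M
pH = −log[H+] = −log(4.44 × 10^-3) = 2.35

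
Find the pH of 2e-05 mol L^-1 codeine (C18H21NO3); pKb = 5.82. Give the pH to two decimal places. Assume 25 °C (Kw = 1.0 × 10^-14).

C18H21NO3 + H2O ⇌ C18H22NO3+ + OH-
Kb = 10^(−5.82) = 1.51 × 10^-6
From the ICE table, Kb = [OH-]²/(2e-05 − [OH-]) = 1.51 × 10^-6.
Here C₀/Kb ≈ 13.2, so the small-[OH-] approximation fails. Use the quadratic:
[OH-] = [−1.51e-06 + √(1.51e-06² + 1.21e-10)]/2 = 4.79 × 10^-6 M
pOH = −log(4.79 × 10^-6) = 5.32; pH = 14.00 − 5.32 = 8.68

pH = 8.68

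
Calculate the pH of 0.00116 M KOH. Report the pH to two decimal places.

KOH is a strong base; [OH-] = 0.00116 M.
pOH = -log(0.00116) = 2.94
pH = 14.00 - 2.94 = 11.06

pH = 11.06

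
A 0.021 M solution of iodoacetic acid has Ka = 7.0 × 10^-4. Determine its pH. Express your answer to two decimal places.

ICH2COOH ⇌ ICH2COO- + H+
From the ICE table, Ka = x²/(0.021 − x) = 7.0 × 10^-4.
The 5% rule fails; solving x² + Ka·x − Ka·C₀ = 0 exactly:
x = [−0.0007 + √(0.0007² + 5.88e-05)]/2 = 3.50 × 10^-3 M
pH = −log(3.50 × 10^-3) = 2.46

pH = 2.46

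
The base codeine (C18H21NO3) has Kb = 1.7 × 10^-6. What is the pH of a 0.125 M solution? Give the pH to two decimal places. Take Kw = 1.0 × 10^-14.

pH = 10.66

C18H21NO3 + H2O ⇌ C18H22NO3+ + OH-
Let x = [OH-] at equilibrium. Kb = x²/(0.125 − x).
Neglecting x in the denominator: x = √(1.7 × 10^-6 × 0.125) = 4.61 × 10^-4 M
(x/C₀ = 0.37% < 5%, so the approximation holds.)
pOH = 3.34, so pH = 14.00 − pOH = 10.66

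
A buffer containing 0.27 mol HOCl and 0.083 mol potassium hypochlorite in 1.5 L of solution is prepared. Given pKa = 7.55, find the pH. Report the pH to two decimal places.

Using pH = pKa + log([base]/[acid]) with [base]/[acid] = 0.083/0.27:
pH = 7.55 + (-0.512) = 7.04

pH = 7.04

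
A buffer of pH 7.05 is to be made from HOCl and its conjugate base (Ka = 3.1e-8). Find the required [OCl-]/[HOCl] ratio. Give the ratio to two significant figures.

ratio = 0.35

pKa = -log(3.1 × 10^-8) = 7.509
pH = pKa + log(r) ⇒ log(r) = 7.05 − 7.509 = -0.459
r = [OCl-]/[HOCl] = 10^(-0.459) = 0.348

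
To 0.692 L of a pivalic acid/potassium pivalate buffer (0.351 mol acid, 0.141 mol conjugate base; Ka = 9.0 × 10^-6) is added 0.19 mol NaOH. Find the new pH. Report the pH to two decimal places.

pH = 5.36

OH- converts (CH3)3CCOOH to (CH3)3CCOO-: (CH3)3CCOOH → 0.161 mol, (CH3)3CCOO- → 0.331 mol.
pKa = −log(9.0 × 10^-6) = 5.046
Henderson–Hasselbalch with mole ratio 0.331/0.161: pH = 5.046 + (+0.313)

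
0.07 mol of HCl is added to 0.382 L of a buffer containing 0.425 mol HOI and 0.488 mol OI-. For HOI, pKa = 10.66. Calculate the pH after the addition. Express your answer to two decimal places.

After neutralization: n(HOI) = 0.495 mol, n(OI-) = 0.418 mol.
pH = pKa + log([A⁻]/[HA]) = 10.66 + log(0.418/0.495) = 10.66 -0.073

pH = 10.59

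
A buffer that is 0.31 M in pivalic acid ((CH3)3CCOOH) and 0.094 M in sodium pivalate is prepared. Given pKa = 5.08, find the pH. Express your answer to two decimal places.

Henderson–Hasselbalch: pH = pKa + log([(CH3)3CCOO-]/[(CH3)3CCOOH]) = 5.08 + log(0.094/0.31)
pH = 5.08 + (-0.518) = 4.56

pH = 4.56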